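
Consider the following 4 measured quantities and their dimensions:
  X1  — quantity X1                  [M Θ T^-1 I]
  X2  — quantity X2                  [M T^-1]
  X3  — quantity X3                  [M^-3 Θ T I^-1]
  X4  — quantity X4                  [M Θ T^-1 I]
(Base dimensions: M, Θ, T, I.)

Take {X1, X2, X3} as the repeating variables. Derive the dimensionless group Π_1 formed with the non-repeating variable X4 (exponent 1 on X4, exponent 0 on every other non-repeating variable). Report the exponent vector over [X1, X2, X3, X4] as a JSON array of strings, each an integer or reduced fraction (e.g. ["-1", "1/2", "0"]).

Dimensional matrix (M×Θ×T×I by X1×X2×X3×X4):
  M: [ 1  1 -3  1]
  Θ: [ 1  0  1  1]
  T: [-1 -1  1 -1]
  I: [ 1  0 -1  1]
RREF → pivots at {X1,X2,X3} ⇒ r = 3
Repeat: X1,X2,X3; free: X4
RREF:
  r0: [   1    0    0    1]
  r1: [   0    1    0    0]
  r2: [   0    0    1    0]
  r3: [   0    0    0    0]
Fix exponent of X4 at 1; solve each RREF row for its pivot's exponent:
  r0: exp(X1) + (1)·1 = 0 ⇒ exp(X1) = -1
  r1: exp(X2) + (0)·1 = 0 ⇒ exp(X2) = 0
  r2: exp(X3) + (0)·1 = 0 ⇒ exp(X3) = 0
Π_1 = X1^-1 · X4

["-1", "0", "0", "1"]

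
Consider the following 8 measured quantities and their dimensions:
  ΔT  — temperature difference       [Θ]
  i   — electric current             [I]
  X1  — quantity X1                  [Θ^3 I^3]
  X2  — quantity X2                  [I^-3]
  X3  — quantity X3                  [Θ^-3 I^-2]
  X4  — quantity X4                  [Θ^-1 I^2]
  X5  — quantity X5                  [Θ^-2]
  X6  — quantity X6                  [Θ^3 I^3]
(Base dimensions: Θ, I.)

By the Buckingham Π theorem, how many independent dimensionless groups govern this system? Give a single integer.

6

Exponent matrix [Θ,I] × [ΔT,i,X1,X2,X3,X4,X5,X6]:
  Θ: [ 1  0  3  0 -3 -1 -2  3]
  I: [ 0  1  3 -3 -2  2  0  3]
RREF → pivots at {ΔT,i} ⇒ r = 2
n=8, r=2 ⇒ 6 dimensionless groups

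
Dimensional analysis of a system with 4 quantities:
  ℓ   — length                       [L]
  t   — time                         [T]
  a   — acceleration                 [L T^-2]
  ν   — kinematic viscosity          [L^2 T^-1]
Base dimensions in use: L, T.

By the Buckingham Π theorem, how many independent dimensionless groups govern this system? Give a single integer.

2

Exponent matrix [L,T] × [ℓ,t,a,ν]:
  L: [ 1  0  1  2]
  T: [ 0  1 -2 -1]
RREF → pivots at {ℓ,t} ⇒ r = 2
4 vars − rank 2 = 2 Π groups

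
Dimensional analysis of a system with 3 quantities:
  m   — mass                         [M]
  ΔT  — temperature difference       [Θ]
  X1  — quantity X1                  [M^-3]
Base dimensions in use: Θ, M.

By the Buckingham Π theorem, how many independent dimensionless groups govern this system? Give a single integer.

1

Dimensional matrix (Θ×M by m×ΔT×X1):
  Θ: [ 0  1  0]
  M: [ 1  0 -3]
Echelon form has 2 nonzero rows (pivots: m,ΔT)
3 vars − rank 2 = 1 Π group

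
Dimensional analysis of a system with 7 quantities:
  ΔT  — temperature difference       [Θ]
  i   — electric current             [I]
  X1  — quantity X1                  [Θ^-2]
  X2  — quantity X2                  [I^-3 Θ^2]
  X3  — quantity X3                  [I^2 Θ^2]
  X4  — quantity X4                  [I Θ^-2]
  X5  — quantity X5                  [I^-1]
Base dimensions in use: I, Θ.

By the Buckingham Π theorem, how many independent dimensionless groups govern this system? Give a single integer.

Write exponents as rows I,Θ / cols ΔT,i,X1,X2,X3,X4,X5:
  I: [ 0  1  0 -3  2  1 -1]
  Θ: [ 1  0 -2  2  2 -2  0]
RREF → pivots at {ΔT,i} ⇒ r = 2
7 vars − rank 2 = 5 Π groups

5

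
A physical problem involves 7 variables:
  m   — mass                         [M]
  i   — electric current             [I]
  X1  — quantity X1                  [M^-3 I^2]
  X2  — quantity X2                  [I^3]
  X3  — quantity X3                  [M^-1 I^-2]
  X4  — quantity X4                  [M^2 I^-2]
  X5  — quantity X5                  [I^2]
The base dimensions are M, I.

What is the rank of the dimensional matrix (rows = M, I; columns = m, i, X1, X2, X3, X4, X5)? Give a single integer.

2

Write exponents as rows M,I / cols m,i,X1,X2,X3,X4,X5:
  M: [ 1  0 -3  0 -1  2  0]
  I: [ 0  1  2  3 -2 -2  2]
Row reduction gives pivot columns m,i; rank = 2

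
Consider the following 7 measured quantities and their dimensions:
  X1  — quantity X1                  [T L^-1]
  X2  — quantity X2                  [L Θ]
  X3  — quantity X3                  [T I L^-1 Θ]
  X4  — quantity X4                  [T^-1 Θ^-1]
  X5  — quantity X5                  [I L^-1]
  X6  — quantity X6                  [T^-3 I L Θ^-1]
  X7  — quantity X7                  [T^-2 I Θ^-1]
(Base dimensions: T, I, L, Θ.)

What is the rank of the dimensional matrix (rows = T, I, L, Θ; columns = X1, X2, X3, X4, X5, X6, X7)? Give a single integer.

3

Write exponents as rows T,I,L,Θ / cols X1,X2,X3,X4,X5,X6,X7:
  T: [ 1  0  1 -1  0 -3 -2]
  I: [ 0  0  1  0  1  1  1]
  L: [-1  1 -1  0 -1  1  0]
  Θ: [ 0  1  1 -1  0 -1 -1]
Row reduction gives pivot columns X1,X2,X3; rank = 3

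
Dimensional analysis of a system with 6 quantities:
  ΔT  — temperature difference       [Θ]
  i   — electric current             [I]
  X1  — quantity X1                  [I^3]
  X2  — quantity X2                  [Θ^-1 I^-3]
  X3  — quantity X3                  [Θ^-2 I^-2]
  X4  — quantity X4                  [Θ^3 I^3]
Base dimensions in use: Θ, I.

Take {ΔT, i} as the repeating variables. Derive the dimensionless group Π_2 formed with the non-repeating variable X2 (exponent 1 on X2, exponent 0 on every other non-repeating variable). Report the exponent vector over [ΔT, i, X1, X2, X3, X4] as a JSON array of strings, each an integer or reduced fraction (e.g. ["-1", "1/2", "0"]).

Exponent matrix [Θ,I] × [ΔT,i,X1,X2,X3,X4]:
  Θ: [ 1  0  0 -1 -2  3]
  I: [ 0  1  3 -3 -2  3]
Row reduction gives pivot columns ΔT,i; rank = 2
Pivot set = {ΔT,i}, free = {X1,X2,X3,X4}
RREF:
  r0: [   1    0    0   -1   -2    3]
  r1: [   0    1    3   -3   -2    3]
Fix exponent of X2 at 1, X1 at 0, X3 at 0, X4 at 0; solve each RREF row for its pivot's exponent:
  r0: exp(ΔT) + (-1)·1 = 0 ⇒ exp(ΔT) = 1
  r1: exp(i) + (-3)·1 = 0 ⇒ exp(i) = 3
Π_2 = ΔT · i^3 · X2

["1", "3", "0", "1", "0", "0"]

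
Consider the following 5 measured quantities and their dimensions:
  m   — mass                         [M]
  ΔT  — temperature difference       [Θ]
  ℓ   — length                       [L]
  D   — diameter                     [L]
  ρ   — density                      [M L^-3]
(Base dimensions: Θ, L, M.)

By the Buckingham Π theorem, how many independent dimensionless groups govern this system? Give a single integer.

2

Exponent matrix [Θ,L,M] × [m,ΔT,ℓ,D,ρ]:
  Θ: [ 0  1  0  0  0]
  L: [ 0  0  1  1 -3]
  M: [ 1  0  0  0  1]
Echelon form has 3 nonzero rows (pivots: m,ΔT,ℓ)
Π count = n − r = 5 − 3 = 2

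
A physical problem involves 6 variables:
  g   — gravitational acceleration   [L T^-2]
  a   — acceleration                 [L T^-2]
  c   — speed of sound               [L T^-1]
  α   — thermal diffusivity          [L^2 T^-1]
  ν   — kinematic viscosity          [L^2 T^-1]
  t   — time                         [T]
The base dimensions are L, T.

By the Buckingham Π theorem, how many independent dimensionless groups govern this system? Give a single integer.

4

Exponent matrix [L,T] × [g,a,c,α,ν,t]:
  L: [ 1  1  1  2  2  0]
  T: [-2 -2 -1 -1 -1  1]
Row reduction gives pivot columns g,c; rank = 2
6 vars − rank 2 = 4 Π groups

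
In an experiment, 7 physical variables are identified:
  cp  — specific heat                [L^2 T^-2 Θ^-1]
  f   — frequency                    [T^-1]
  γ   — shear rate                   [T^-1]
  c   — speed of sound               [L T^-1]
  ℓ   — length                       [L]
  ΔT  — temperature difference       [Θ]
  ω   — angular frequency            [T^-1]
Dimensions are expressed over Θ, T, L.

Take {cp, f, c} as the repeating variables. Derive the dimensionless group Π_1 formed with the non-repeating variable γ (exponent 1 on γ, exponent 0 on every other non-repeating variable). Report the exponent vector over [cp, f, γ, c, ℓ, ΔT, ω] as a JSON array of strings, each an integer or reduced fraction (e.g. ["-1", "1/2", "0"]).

["0", "-1", "1", "0", "0", "0", "0"]

Dimensional matrix (Θ×T×L by cp×f×γ×c×ℓ×ΔT×ω):
  Θ: [-1  0  0  0  0  1  0]
  T: [-2 -1 -1 -1  0  0 -1]
  L: [ 2  0  0  1  1  0  0]
Row reduction gives pivot columns cp,f,c; rank = 3
Pivot set = {cp,f,c}, free = {γ,ℓ,ΔT,ω}
RREF:
  r0: [   1    0    0    0    0   -1    0]
  r1: [   0    1    1    0   -1    0    1]
  r2: [   0    0    0    1    1    2    0]
Fix exponent of γ at 1, ℓ at 0, ΔT at 0, ω at 0; solve each RREF row for its pivot's exponent:
  r0: exp(cp) + (0)·1 = 0 ⇒ exp(cp) = 0
  r1: exp(f) + (1)·1 = 0 ⇒ exp(f) = -1
  r2: exp(c) + (0)·1 = 0 ⇒ exp(c) = 0
Π_1 = f^-1 · γ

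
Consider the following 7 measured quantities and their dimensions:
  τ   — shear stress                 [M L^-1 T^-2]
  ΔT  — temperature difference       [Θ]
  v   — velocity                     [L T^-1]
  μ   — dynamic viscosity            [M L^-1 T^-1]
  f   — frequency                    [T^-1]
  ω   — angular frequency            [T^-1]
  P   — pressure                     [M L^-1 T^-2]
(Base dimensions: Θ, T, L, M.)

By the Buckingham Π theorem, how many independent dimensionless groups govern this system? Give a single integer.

Dimensional matrix (Θ×T×L×M by τ×ΔT×v×μ×f×ω×P):
  Θ: [ 0  1  0  0  0  0  0]
  T: [-2  0 -1 -1 -1 -1 -2]
  L: [-1  0  1 -1  0  0 -1]
  M: [ 1  0  0  1  0  0  1]
Echelon form has 4 nonzero rows (pivots: τ,ΔT,v,μ)
Π count = n − r = 7 − 4 = 3

3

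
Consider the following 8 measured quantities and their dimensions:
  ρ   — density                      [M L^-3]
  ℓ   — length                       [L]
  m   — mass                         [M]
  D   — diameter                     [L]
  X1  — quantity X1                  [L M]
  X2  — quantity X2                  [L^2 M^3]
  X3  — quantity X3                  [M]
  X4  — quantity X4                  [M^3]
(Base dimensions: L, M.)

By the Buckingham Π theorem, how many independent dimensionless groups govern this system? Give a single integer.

6

Dimensional matrix (L×M by ρ×ℓ×m×D×X1×X2×X3×X4):
  L: [-3  1  0  1  1  2  0  0]
  M: [ 1  0  1  0  1  3  1  3]
Echelon form has 2 nonzero rows (pivots: ρ,ℓ)
n=8, r=2 ⇒ 6 dimensionless groups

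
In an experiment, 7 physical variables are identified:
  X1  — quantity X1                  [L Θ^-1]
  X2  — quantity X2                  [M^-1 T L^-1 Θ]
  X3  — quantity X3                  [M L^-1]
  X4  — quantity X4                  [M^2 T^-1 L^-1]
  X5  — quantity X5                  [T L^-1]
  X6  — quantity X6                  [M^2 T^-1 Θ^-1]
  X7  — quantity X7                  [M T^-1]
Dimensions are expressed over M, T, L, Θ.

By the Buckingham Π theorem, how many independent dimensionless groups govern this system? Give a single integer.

4

Exponent matrix [M,T,L,Θ] × [X1,X2,X3,X4,X5,X6,X7]:
  M: [ 0 -1  1  2  0  2  1]
  T: [ 0  1  0 -1  1 -1 -1]
  L: [ 1 -1 -1 -1 -1  0  0]
  Θ: [-1  1  0  0  0 -1  0]
Echelon form has 3 nonzero rows (pivots: X1,X2,X3)
7 vars − rank 3 = 4 Π groups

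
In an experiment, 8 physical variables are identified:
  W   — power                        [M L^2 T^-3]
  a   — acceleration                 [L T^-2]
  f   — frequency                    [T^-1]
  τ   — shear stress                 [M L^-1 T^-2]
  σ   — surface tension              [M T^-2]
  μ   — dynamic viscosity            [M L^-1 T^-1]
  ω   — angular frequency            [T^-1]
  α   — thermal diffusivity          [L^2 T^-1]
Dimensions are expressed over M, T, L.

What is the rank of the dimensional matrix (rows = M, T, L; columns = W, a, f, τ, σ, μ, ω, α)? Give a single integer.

3

Write exponents as rows M,T,L / cols W,a,f,τ,σ,μ,ω,α:
  M: [ 1  0  0  1  1  1  0  0]
  T: [-3 -2 -1 -2 -2 -1 -1 -1]
  L: [ 2  1  0 -1  0 -1  0  2]
Echelon form has 3 nonzero rows (pivots: W,a,f)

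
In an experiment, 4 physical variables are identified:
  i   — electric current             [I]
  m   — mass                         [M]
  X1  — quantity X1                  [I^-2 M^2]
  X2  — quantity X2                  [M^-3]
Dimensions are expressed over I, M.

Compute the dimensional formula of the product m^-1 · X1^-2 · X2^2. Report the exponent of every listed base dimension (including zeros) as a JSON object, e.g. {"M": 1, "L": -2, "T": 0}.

Exponent matrix [I,M] × [i,m,X1,X2]:
  I: [ 1  0 -2  0]
  M: [ 0  1  2 -3]
  [I]: (-1)·0+(-2)·-2+(2)·0 = 4
  [M]: (-1)·1+(-2)·2+(2)·-3 = -11
⇒ I^4 M^-11

{"I": 4, "M": -11}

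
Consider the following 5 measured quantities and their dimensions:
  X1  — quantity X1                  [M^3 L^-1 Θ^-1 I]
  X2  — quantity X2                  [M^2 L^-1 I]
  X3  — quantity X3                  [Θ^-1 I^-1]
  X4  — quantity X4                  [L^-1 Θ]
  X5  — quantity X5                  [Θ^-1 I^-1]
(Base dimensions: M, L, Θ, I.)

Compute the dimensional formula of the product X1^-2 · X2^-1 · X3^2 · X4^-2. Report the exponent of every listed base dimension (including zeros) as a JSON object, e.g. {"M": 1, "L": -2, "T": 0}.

{"M": -8, "L": 5, "Θ": -2, "I": -5}

Write exponents as rows M,L,Θ,I / cols X1,X2,X3,X4,X5:
  M: [ 3  2  0  0  0]
  L: [-1 -1  0 -1  0]
  Θ: [-1  0 -1  1 -1]
  I: [ 1  1 -1  0 -1]
  [M]: (-2)·3+(-1)·2+(2)·0+(-2)·0 = -8
  [L]: (-2)·-1+(-1)·-1+(2)·0+(-2)·-1 = 5
  [Θ]: (-2)·-1+(-1)·0+(2)·-1+(-2)·1 = -2
  [I]: (-2)·1+(-1)·1+(2)·-1+(-2)·0 = -5
⇒ M^-8 L^5 Θ^-2 I^-5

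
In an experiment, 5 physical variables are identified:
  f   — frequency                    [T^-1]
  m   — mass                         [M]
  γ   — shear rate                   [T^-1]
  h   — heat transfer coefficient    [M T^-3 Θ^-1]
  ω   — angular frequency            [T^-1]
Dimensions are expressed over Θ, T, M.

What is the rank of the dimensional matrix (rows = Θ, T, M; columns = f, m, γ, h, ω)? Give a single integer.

Dimensional matrix (Θ×T×M by f×m×γ×h×ω):
  Θ: [ 0  0  0 -1  0]
  T: [-1  0 -1 -3 -1]
  M: [ 0  1  0  1  0]
Row reduction gives pivot columns f,m,h; rank = 3

3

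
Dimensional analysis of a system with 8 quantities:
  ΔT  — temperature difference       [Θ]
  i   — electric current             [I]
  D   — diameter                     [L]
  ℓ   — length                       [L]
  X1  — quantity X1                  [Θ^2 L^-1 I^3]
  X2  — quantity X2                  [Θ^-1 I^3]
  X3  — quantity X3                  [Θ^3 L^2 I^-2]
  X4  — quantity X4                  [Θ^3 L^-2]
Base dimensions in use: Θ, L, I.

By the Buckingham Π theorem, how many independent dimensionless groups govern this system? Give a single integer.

5

Write exponents as rows Θ,L,I / cols ΔT,i,D,ℓ,X1,X2,X3,X4:
  Θ: [ 1  0  0  0  2 -1  3  3]
  L: [ 0  0  1  1 -1  0  2 -2]
  I: [ 0  1  0  0  3  3 -2  0]
RREF → pivots at {ΔT,i,D} ⇒ r = 3
n=8, r=3 ⇒ 5 dimensionless groups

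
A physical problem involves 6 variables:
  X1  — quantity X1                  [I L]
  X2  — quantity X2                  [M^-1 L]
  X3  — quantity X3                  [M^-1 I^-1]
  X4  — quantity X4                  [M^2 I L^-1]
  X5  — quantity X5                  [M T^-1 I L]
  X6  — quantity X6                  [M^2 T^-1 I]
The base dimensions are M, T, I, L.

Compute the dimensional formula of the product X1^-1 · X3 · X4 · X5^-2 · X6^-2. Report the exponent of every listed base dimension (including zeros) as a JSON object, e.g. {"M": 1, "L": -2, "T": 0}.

Dimensional matrix (M×T×I×L by X1×X2×X3×X4×X5×X6):
  M: [ 0 -1 -1  2  1  2]
  T: [ 0  0  0  0 -1 -1]
  I: [ 1  0 -1  1  1  1]
  L: [ 1  1  0 -1  1  0]
  [M]: (-1)·0+(1)·-1+(1)·2+(-2)·1+(-2)·2 = -5
  [T]: (-1)·0+(1)·0+(1)·0+(-2)·-1+(-2)·-1 = 4
  [I]: (-1)·1+(1)·-1+(1)·1+(-2)·1+(-2)·1 = -5
  [L]: (-1)·1+(1)·0+(1)·-1+(-2)·1+(-2)·0 = -4
⇒ M^-5 T^4 I^-5 L^-4

{"M": -5, "T": 4, "I": -5, "L": -4}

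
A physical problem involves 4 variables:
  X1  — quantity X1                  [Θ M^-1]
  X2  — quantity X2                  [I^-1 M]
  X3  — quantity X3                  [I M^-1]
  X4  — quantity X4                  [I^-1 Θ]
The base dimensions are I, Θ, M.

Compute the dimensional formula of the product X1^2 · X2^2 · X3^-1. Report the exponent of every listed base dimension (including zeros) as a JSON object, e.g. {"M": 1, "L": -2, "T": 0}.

{"I": -3, "Θ": 2, "M": 1}

Write exponents as rows I,Θ,M / cols X1,X2,X3,X4:
  I: [ 0 -1  1 -1]
  Θ: [ 1  0  0  1]
  M: [-1  1 -1  0]
  [I]: (2)·0+(2)·-1+(-1)·1 = -3
  [Θ]: (2)·1+(2)·0+(-1)·0 = 2
  [M]: (2)·-1+(2)·1+(-1)·-1 = 1
⇒ I^-3 Θ^2 M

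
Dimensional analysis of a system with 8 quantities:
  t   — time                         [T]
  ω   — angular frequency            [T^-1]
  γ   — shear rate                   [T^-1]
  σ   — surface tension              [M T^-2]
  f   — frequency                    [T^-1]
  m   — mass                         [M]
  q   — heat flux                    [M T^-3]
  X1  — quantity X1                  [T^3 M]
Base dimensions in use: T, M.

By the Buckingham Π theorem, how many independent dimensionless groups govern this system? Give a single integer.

Exponent matrix [T,M] × [t,ω,γ,σ,f,m,q,X1]:
  T: [ 1 -1 -1 -2 -1  0 -3  3]
  M: [ 0  0  0  1  0  1  1  1]
RREF → pivots at {t,σ} ⇒ r = 2
8 vars − rank 2 = 6 Π groups

6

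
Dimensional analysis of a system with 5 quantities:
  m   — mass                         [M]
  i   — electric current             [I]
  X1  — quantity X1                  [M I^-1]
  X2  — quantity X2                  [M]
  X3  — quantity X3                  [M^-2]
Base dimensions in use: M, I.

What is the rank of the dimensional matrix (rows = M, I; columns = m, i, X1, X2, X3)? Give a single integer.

Exponent matrix [M,I] × [m,i,X1,X2,X3]:
  M: [ 1  0  1  1 -2]
  I: [ 0  1 -1  0  0]
RREF → pivots at {m,i} ⇒ r = 2

2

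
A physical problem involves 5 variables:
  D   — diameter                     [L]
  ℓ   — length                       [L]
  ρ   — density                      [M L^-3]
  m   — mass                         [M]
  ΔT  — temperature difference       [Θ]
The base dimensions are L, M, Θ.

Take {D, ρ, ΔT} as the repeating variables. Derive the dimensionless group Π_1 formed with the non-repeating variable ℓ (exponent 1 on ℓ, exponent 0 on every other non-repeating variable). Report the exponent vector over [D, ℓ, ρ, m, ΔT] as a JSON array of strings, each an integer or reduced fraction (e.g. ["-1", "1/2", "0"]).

["-1", "1", "0", "0", "0"]

Dimensional matrix (L×M×Θ by D×ℓ×ρ×m×ΔT):
  L: [ 1  1 -3  0  0]
  M: [ 0  0  1  1  0]
  Θ: [ 0  0  0  0  1]
Echelon form has 3 nonzero rows (pivots: D,ρ,ΔT)
Pivot set = {D,ρ,ΔT}, free = {ℓ,m}
RREF:
  r0: [   1    1    0    3    0]
  r1: [   0    0    1    1    0]
  r2: [   0    0    0    0    1]
Fix exponent of ℓ at 1, m at 0; solve each RREF row for its pivot's exponent:
  r0: exp(D) + (1)·1 = 0 ⇒ exp(D) = -1
  r1: exp(ρ) + (0)·1 = 0 ⇒ exp(ρ) = 0
  r2: exp(ΔT) + (0)·1 = 0 ⇒ exp(ΔT) = 0
Π_1 = D^-1 · ℓ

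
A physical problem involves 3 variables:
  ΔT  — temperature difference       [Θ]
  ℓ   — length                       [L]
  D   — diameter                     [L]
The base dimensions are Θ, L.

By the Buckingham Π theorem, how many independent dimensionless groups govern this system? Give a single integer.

Exponent matrix [Θ,L] × [ΔT,ℓ,D]:
  Θ: [ 1  0  0]
  L: [ 0  1  1]
Row reduction gives pivot columns ΔT,ℓ; rank = 2
Π count = n − r = 3 − 2 = 1

1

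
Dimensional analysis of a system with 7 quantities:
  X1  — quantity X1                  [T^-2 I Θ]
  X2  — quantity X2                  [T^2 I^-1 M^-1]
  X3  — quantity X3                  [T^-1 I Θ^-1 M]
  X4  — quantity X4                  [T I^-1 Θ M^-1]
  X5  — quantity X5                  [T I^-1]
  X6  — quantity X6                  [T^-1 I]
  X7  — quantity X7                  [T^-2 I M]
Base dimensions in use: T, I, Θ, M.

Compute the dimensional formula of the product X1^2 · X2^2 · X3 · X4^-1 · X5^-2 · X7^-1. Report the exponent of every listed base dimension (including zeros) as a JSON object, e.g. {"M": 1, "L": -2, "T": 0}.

{"T": -2, "I": 3, "Θ": 0, "M": -1}

Write exponents as rows T,I,Θ,M / cols X1,X2,X3,X4,X5,X6,X7:
  T: [-2  2 -1  1  1 -1 -2]
  I: [ 1 -1  1 -1 -1  1  1]
  Θ: [ 1  0 -1  1  0  0  0]
  M: [ 0 -1  1 -1  0  0  1]
  [T]: (2)·-2+(2)·2+(1)·-1+(-1)·1+(-2)·1+(-1)·-2 = -2
  [I]: (2)·1+(2)·-1+(1)·1+(-1)·-1+(-2)·-1+(-1)·1 = 3
  [Θ]: (2)·1+(2)·0+(1)·-1+(-1)·1+(-2)·0+(-1)·0 = 0
  [M]: (2)·0+(2)·-1+(1)·1+(-1)·-1+(-2)·0+(-1)·1 = -1
⇒ T^-2 I^3 M^-1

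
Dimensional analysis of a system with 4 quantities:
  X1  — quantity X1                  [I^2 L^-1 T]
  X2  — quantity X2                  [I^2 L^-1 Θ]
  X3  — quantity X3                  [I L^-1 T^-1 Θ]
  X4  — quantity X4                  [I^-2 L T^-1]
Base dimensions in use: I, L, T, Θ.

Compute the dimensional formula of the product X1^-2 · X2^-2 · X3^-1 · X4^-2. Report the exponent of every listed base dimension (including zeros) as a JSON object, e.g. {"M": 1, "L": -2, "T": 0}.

Exponent matrix [I,L,T,Θ] × [X1,X2,X3,X4]:
  I: [ 2  2  1 -2]
  L: [-1 -1 -1  1]
  T: [ 1  0 -1 -1]
  Θ: [ 0  1  1  0]
  [I]: (-2)·2+(-2)·2+(-1)·1+(-2)·-2 = -5
  [L]: (-2)·-1+(-2)·-1+(-1)·-1+(-2)·1 = 3
  [T]: (-2)·1+(-2)·0+(-1)·-1+(-2)·-1 = 1
  [Θ]: (-2)·0+(-2)·1+(-1)·1+(-2)·0 = -3
⇒ I^-5 L^3 T Θ^-3

{"I": -5, "L": 3, "T": 1, "Θ": -3}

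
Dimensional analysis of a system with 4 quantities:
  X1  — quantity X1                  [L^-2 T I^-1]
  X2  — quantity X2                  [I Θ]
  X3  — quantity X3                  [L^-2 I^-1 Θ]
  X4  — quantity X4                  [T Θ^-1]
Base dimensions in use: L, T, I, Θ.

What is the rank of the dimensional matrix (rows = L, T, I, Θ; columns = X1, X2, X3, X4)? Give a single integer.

Dimensional matrix (L×T×I×Θ by X1×X2×X3×X4):
  L: [-2  0 -2  0]
  T: [ 1  0  0  1]
  I: [-1  1 -1  0]
  Θ: [ 0  1  1 -1]
RREF → pivots at {X1,X2,X3} ⇒ r = 3

3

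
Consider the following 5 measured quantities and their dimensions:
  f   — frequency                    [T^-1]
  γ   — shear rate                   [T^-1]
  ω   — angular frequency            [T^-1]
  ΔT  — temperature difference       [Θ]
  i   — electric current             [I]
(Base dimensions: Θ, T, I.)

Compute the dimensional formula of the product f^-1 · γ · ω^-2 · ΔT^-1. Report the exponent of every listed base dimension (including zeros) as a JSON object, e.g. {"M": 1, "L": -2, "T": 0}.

{"Θ": -1, "T": 2, "I": 0}

Exponent matrix [Θ,T,I] × [f,γ,ω,ΔT,i]:
  Θ: [ 0  0  0  1  0]
  T: [-1 -1 -1  0  0]
  I: [ 0  0  0  0  1]
  [Θ]: (-1)·0+(1)·0+(-2)·0+(-1)·1 = -1
  [T]: (-1)·-1+(1)·-1+(-2)·-1+(-1)·0 = 2
  [I]: (-1)·0+(1)·0+(-2)·0+(-1)·0 = 0
⇒ Θ^-1 T^2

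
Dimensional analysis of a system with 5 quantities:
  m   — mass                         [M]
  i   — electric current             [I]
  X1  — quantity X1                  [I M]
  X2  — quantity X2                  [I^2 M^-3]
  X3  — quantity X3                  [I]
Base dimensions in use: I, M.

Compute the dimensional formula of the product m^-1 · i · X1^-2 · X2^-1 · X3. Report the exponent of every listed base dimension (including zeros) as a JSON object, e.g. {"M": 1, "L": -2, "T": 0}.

Write exponents as rows I,M / cols m,i,X1,X2,X3:
  I: [ 0  1  1  2  1]
  M: [ 1  0  1 -3  0]
  [I]: (-1)·0+(1)·1+(-2)·1+(-1)·2+(1)·1 = -2
  [M]: (-1)·1+(1)·0+(-2)·1+(-1)·-3+(1)·0 = 0
⇒ I^-2

{"I": -2, "M": 0}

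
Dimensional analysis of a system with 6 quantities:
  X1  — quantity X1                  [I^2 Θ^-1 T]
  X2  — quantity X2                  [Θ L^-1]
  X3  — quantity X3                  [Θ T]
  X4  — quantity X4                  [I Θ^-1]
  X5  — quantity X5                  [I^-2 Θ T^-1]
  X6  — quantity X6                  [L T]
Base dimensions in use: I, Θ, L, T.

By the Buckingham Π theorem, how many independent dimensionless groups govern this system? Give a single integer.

Write exponents as rows I,Θ,L,T / cols X1,X2,X3,X4,X5,X6:
  I: [ 2  0  0  1 -2  0]
  Θ: [-1  1  1 -1  1  0]
  L: [ 0 -1  0  0  0  1]
  T: [ 1  0  1  0 -1  1]
RREF → pivots at {X1,X2,X3} ⇒ r = 3
n=6, r=3 ⇒ 3 dimensionless groups

3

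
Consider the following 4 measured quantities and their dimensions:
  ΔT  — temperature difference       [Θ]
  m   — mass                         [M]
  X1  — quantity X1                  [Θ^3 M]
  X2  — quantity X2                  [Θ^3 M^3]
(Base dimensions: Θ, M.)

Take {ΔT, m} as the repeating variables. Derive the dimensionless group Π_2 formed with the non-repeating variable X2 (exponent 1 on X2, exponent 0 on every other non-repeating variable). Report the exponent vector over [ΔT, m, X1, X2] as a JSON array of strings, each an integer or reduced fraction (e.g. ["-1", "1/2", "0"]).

Dimensional matrix (Θ×M by ΔT×m×X1×X2):
  Θ: [ 1  0  3  3]
  M: [ 0  1  1  3]
RREF → pivots at {ΔT,m} ⇒ r = 2
Pivot set = {ΔT,m}, free = {X1,X2}
RREF:
  r0: [   1    0    3    3]
  r1: [   0    1    1    3]
Fix exponent of X2 at 1, X1 at 0; solve each RREF row for its pivot's exponent:
  r0: exp(ΔT) + (3)·1 = 0 ⇒ exp(ΔT) = -3
  r1: exp(m) + (3)·1 = 0 ⇒ exp(m) = -3
Π_2 = ΔT^-3 · m^-3 · X2

["-3", "-3", "0", "1"]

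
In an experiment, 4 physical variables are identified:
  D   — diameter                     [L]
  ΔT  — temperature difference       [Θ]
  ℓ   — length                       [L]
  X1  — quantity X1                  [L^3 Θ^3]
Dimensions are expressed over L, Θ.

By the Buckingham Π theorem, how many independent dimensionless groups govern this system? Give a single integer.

Write exponents as rows L,Θ / cols D,ΔT,ℓ,X1:
  L: [ 1  0  1  3]
  Θ: [ 0  1  0  3]
Row reduction gives pivot columns D,ΔT; rank = 2
Π count = n − r = 4 − 2 = 2

2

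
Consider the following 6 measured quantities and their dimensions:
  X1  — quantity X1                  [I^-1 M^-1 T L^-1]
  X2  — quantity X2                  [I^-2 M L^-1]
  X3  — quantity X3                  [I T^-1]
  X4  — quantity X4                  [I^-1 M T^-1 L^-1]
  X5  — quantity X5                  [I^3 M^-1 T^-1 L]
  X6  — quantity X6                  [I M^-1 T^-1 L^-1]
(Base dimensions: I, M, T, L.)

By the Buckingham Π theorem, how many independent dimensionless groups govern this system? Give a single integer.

3

Exponent matrix [I,M,T,L] × [X1,X2,X3,X4,X5,X6]:
  I: [-1 -2  1 -1  3  1]
  M: [-1  1  0  1 -1 -1]
  T: [ 1  0 -1 -1 -1 -1]
  L: [-1 -1  0 -1  1 -1]
RREF → pivots at {X1,X2,X3} ⇒ r = 3
n=6, r=3 ⇒ 3 dimensionless groups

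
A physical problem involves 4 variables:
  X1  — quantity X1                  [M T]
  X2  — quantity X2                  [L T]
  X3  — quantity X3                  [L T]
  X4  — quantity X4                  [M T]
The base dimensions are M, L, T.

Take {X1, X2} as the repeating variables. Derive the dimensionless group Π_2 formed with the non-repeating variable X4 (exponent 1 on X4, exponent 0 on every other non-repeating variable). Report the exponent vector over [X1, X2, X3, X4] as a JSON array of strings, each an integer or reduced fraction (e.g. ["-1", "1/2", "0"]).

Exponent matrix [M,L,T] × [X1,X2,X3,X4]:
  M: [ 1  0  0  1]
  L: [ 0  1  1  0]
  T: [ 1  1  1  1]
Echelon form has 2 nonzero rows (pivots: X1,X2)
Pivot set = {X1,X2}, free = {X3,X4}
RREF:
  r0: [   1    0    0    1]
  r1: [   0    1    1    0]
  r2: [   0    0    0    0]
Fix exponent of X4 at 1, X3 at 0; solve each RREF row for its pivot's exponent:
  r0: exp(X1) + (1)·1 = 0 ⇒ exp(X1) = -1
  r1: exp(X2) + (0)·1 = 0 ⇒ exp(X2) = 0
Π_2 = X1^-1 · X4

["-1", "0", "0", "1"]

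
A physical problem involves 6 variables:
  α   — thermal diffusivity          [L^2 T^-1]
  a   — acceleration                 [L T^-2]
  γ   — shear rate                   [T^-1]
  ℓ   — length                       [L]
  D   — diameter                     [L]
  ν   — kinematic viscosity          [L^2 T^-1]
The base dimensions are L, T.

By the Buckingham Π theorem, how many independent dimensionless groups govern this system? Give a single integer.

Write exponents as rows L,T / cols α,a,γ,ℓ,D,ν:
  L: [ 2  1  0  1  1  2]
  T: [-1 -2 -1  0  0 -1]
Echelon form has 2 nonzero rows (pivots: α,a)
n=6, r=2 ⇒ 4 dimensionless groups

4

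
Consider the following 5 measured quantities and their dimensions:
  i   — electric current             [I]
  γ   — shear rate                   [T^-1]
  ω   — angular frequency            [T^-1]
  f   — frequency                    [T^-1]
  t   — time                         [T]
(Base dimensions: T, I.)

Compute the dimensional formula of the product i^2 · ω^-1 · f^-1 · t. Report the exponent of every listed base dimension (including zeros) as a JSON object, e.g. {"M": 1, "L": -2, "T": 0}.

Write exponents as rows T,I / cols i,γ,ω,f,t:
  T: [ 0 -1 -1 -1  1]
  I: [ 1  0  0  0  0]
  [T]: (2)·0+(-1)·-1+(-1)·-1+(1)·1 = 3
  [I]: (2)·1+(-1)·0+(-1)·0+(1)·0 = 2
⇒ T^3 I^2

{"T": 3, "I": 2}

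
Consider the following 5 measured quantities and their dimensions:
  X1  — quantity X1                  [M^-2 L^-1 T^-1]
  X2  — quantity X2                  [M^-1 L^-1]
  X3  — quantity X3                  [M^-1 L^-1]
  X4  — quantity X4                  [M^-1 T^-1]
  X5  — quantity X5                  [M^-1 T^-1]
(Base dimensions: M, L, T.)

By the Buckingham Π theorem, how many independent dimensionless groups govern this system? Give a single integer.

Exponent matrix [M,L,T] × [X1,X2,X3,X4,X5]:
  M: [-2 -1 -1 -1 -1]
  L: [-1 -1 -1  0  0]
  T: [-1  0  0 -1 -1]
Row reduction gives pivot columns X1,X2; rank = 2
5 vars − rank 2 = 3 Π groups

3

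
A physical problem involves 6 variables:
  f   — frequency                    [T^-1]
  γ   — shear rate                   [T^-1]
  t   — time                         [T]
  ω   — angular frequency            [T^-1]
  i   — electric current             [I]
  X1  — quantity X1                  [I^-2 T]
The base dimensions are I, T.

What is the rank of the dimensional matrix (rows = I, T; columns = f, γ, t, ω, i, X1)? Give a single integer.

2

Write exponents as rows I,T / cols f,γ,t,ω,i,X1:
  I: [ 0  0  0  0  1 -2]
  T: [-1 -1  1 -1  0  1]
Row reduction gives pivot columns f,i; rank = 2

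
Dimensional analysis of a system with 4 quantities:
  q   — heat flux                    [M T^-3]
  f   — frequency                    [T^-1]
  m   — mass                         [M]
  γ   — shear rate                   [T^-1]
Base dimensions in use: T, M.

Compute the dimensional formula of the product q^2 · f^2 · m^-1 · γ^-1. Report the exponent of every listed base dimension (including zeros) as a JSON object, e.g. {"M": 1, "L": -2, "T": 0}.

{"T": -7, "M": 1}

Exponent matrix [T,M] × [q,f,m,γ]:
  T: [-3 -1  0 -1]
  M: [ 1  0  1  0]
  [T]: (2)·-3+(2)·-1+(-1)·0+(-1)·-1 = -7
  [M]: (2)·1+(2)·0+(-1)·1+(-1)·0 = 1
⇒ T^-7 M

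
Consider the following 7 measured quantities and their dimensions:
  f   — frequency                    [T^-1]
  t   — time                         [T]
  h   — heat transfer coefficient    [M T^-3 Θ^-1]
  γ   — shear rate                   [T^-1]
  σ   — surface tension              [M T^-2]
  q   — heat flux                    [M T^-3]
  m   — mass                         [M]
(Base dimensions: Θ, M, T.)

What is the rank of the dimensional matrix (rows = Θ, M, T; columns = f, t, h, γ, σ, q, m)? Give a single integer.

Dimensional matrix (Θ×M×T by f×t×h×γ×σ×q×m):
  Θ: [ 0  0 -1  0  0  0  0]
  M: [ 0  0  1  0  1  1  1]
  T: [-1  1 -3 -1 -2 -3  0]
RREF → pivots at {f,h,σ} ⇒ r = 3

3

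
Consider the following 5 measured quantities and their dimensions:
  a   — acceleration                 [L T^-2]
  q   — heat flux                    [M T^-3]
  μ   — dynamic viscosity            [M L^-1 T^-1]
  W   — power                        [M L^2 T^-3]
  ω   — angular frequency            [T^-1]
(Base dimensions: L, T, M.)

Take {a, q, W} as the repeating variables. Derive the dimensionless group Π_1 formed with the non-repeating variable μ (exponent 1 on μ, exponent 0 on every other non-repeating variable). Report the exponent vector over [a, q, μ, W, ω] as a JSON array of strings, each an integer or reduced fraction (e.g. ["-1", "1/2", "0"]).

["1", "-1", "1", "0", "0"]

Dimensional matrix (L×T×M by a×q×μ×W×ω):
  L: [ 1  0 -1  2  0]
  T: [-2 -3 -1 -3 -1]
  M: [ 0  1  1  1  0]
Echelon form has 3 nonzero rows (pivots: a,q,W)
Pivot set = {a,q,W}, free = {μ,ω}
RREF:
  r0: [   1    0   -1    0  1/2]
  r1: [   0    1    1    0  1/4]
  r2: [   0    0    0    1 -1/4]
Fix exponent of μ at 1, ω at 0; solve each RREF row for its pivot's exponent:
  r0: exp(a) + (-1)·1 = 0 ⇒ exp(a) = 1
  r1: exp(q) + (1)·1 = 0 ⇒ exp(q) = -1
  r2: exp(W) + (0)·1 = 0 ⇒ exp(W) = 0
Π_1 = a · q^-1 · μ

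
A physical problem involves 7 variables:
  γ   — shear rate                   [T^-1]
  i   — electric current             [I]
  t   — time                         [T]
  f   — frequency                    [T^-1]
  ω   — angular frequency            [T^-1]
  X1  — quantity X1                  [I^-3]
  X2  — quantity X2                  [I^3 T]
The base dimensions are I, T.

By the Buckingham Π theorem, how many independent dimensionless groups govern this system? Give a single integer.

Exponent matrix [I,T] × [γ,i,t,f,ω,X1,X2]:
  I: [ 0  1  0  0  0 -3  3]
  T: [-1  0  1 -1 -1  0  1]
RREF → pivots at {γ,i} ⇒ r = 2
7 vars − rank 2 = 5 Π groups

5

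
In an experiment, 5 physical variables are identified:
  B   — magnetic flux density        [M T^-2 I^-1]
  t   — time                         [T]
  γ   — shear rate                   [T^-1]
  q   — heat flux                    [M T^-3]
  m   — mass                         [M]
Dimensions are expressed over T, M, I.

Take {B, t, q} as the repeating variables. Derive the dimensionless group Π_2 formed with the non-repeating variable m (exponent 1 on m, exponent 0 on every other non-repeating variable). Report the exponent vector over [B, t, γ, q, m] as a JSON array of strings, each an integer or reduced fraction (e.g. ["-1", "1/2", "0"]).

Dimensional matrix (T×M×I by B×t×γ×q×m):
  T: [-2  1 -1 -3  0]
  M: [ 1  0  0  1  1]
  I: [-1  0  0  0  0]
Row reduction gives pivot columns B,t,q; rank = 3
Repeat: B,t,q; free: γ,m
RREF:
  r0: [   1    0    0    0    0]
  r1: [   0    1   -1    0    3]
  r2: [   0    0    0    1    1]
Fix exponent of m at 1, γ at 0; solve each RREF row for its pivot's exponent:
  r0: exp(B) + (0)·1 = 0 ⇒ exp(B) = 0
  r1: exp(t) + (3)·1 = 0 ⇒ exp(t) = -3
  r2: exp(q) + (1)·1 = 0 ⇒ exp(q) = -1
Π_2 = t^-3 · q^-1 · m

["0", "-3", "0", "-1", "1"]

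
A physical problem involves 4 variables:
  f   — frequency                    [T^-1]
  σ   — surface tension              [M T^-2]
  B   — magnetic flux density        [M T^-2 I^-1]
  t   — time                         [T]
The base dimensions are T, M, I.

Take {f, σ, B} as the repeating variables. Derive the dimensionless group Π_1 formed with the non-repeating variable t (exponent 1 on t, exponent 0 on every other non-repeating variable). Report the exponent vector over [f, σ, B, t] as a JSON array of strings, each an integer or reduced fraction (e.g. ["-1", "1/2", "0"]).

["1", "0", "0", "1"]

Dimensional matrix (T×M×I by f×σ×B×t):
  T: [-1 -2 -2  1]
  M: [ 0  1  1  0]
  I: [ 0  0 -1  0]
Row reduction gives pivot columns f,σ,B; rank = 3
Repeat: f,σ,B; free: t
RREF:
  r0: [   1    0    0   -1]
  r1: [   0    1    0    0]
  r2: [   0    0    1    0]
Fix exponent of t at 1; solve each RREF row for its pivot's exponent:
  r0: exp(f) + (-1)·1 = 0 ⇒ exp(f) = 1
  r1: exp(σ) + (0)·1 = 0 ⇒ exp(σ) = 0
  r2: exp(B) + (0)·1 = 0 ⇒ exp(B) = 0
Π_1 = f · t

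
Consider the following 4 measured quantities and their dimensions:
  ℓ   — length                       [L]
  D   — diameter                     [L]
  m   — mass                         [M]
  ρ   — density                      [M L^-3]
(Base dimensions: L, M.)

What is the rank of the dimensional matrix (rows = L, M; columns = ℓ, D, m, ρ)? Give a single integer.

2

Exponent matrix [L,M] × [ℓ,D,m,ρ]:
  L: [ 1  1  0 -3]
  M: [ 0  0  1  1]
Row reduction gives pivot columns ℓ,m; rank = 2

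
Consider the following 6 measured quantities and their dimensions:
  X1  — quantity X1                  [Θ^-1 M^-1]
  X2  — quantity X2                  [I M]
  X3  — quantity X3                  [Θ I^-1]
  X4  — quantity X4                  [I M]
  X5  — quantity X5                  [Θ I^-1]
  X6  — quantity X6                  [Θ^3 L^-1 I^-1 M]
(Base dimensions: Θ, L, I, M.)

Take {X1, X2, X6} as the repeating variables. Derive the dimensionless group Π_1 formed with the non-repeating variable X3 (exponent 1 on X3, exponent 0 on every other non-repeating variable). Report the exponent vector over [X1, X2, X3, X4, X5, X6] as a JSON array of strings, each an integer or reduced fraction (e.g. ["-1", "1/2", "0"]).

Exponent matrix [Θ,L,I,M] × [X1,X2,X3,X4,X5,X6]:
  Θ: [-1  0  1  0  1  3]
  L: [ 0  0  0  0  0 -1]
  I: [ 0  1 -1  1 -1 -1]
  M: [-1  1  0  1  0  1]
Echelon form has 3 nonzero rows (pivots: X1,X2,X6)
Pivot set = {X1,X2,X6}, free = {X3,X4,X5}
RREF:
  r0: [   1    0   -1    0   -1    0]
  r1: [   0    1   -1    1   -1    0]
  r2: [   0    0    0    0    0    1]
  r3: [   0    0    0    0    0    0]
Fix exponent of X3 at 1, X4 at 0, X5 at 0; solve each RREF row for its pivot's exponent:
  r0: exp(X1) + (-1)·1 = 0 ⇒ exp(X1) = 1
  r1: exp(X2) + (-1)·1 = 0 ⇒ exp(X2) = 1
  r2: exp(X6) + (0)·1 = 0 ⇒ exp(X6) = 0
Π_1 = X1 · X2 · X3

["1", "1", "1", "0", "0", "0"]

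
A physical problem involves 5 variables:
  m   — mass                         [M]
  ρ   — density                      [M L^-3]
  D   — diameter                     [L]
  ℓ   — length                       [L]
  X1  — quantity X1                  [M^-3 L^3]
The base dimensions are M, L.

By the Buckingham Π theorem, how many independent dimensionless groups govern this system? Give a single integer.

3

Write exponents as rows M,L / cols m,ρ,D,ℓ,X1:
  M: [ 1  1  0  0 -3]
  L: [ 0 -3  1  1  3]
Echelon form has 2 nonzero rows (pivots: m,ρ)
Π count = n − r = 5 − 2 = 3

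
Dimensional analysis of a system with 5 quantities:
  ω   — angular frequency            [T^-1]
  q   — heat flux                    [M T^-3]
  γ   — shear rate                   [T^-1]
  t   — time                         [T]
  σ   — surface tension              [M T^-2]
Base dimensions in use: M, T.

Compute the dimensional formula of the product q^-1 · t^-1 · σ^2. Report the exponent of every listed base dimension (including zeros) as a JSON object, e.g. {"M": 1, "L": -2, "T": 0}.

{"M": 1, "T": -2}

Exponent matrix [M,T] × [ω,q,γ,t,σ]:
  M: [ 0  1  0  0  1]
  T: [-1 -3 -1  1 -2]
  [M]: (-1)·1+(-1)·0+(2)·1 = 1
  [T]: (-1)·-3+(-1)·1+(2)·-2 = -2
⇒ M T^-2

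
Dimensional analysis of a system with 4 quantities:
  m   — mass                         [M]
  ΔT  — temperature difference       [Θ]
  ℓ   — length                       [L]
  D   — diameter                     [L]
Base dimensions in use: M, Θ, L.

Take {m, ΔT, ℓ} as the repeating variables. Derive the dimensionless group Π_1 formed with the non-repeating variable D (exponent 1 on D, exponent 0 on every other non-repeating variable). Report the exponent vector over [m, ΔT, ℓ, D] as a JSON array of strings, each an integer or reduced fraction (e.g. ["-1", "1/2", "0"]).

["0", "0", "-1", "1"]

Write exponents as rows M,Θ,L / cols m,ΔT,ℓ,D:
  M: [ 1  0  0  0]
  Θ: [ 0  1  0  0]
  L: [ 0  0  1  1]
Row reduction gives pivot columns m,ΔT,ℓ; rank = 3
Pivot set = {m,ΔT,ℓ}, free = {D}
RREF:
  r0: [   1    0    0    0]
  r1: [   0    1    0    0]
  r2: [   0    0    1    1]
Fix exponent of D at 1; solve each RREF row for its pivot's exponent:
  r0: exp(m) + (0)·1 = 0 ⇒ exp(m) = 0
  r1: exp(ΔT) + (0)·1 = 0 ⇒ exp(ΔT) = 0
  r2: exp(ℓ) + (1)·1 = 0 ⇒ exp(ℓ) = -1
Π_1 = ℓ^-1 · D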